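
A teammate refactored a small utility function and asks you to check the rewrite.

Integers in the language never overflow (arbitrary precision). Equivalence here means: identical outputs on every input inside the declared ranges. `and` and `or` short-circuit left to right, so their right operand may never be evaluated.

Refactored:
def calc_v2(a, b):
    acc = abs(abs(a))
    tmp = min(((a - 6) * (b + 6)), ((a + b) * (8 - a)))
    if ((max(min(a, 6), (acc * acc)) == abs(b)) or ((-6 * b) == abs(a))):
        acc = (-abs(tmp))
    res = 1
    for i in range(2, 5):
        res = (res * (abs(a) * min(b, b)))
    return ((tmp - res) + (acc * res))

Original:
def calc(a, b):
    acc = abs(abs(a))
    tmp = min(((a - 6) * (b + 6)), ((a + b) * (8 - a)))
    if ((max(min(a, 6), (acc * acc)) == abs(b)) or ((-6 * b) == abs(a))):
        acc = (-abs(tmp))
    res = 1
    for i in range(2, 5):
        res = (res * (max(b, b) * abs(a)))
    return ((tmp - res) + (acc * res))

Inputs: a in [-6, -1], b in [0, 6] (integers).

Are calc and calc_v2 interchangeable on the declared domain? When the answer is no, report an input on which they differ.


The one real change (`max(b, b)` became `min(b, b)`) has no effect anywhere in the declared ranges.
Tracing a=-3, b=5: calc: acc = 3; tmp = -99; ((max(min(a, 6), (acc * acc)) == abs(b)) or ((-6 * b) == abs(a))) -> false; res = 1; [i=2]; res = 15; [i=3]; res = 225; [i=4]; res = 3375; return 6651 | calc_v2: acc = 3; tmp = -99; ((max(min(a, 6), (acc * acc)) == abs(b)) or ((-6 * b) == abs(a))) -> false; res = 1; [i=2]; res = 15; [i=3]; res = 225; [i=4]; res = 3375; return 6651 — matching result 6651.
An exhaustive pass over the 42 declared inputs shows identical outputs.
verdict: equivalent


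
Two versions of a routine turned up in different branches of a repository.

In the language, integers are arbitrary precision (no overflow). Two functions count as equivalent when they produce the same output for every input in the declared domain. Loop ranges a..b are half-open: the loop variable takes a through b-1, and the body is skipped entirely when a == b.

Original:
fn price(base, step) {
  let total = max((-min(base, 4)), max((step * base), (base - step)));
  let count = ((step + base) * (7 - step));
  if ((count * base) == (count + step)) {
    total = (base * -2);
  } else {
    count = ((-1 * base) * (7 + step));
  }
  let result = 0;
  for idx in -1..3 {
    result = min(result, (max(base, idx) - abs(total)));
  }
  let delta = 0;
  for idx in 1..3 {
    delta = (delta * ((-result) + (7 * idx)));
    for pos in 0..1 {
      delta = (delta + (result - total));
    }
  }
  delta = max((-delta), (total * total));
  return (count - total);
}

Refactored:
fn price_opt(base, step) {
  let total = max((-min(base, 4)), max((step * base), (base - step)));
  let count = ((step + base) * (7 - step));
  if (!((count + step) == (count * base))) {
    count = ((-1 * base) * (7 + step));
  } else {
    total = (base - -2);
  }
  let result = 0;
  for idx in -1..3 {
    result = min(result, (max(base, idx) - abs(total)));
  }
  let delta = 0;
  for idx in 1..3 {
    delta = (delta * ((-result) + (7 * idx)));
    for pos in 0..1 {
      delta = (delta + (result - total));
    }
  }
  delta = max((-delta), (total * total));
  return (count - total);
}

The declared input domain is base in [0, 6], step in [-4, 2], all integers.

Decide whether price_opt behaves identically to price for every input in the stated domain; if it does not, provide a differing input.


Input base=0, step=0: 0 from price versus -2 from price_opt.
verdict: not equivalent; witness: base=0, step=0


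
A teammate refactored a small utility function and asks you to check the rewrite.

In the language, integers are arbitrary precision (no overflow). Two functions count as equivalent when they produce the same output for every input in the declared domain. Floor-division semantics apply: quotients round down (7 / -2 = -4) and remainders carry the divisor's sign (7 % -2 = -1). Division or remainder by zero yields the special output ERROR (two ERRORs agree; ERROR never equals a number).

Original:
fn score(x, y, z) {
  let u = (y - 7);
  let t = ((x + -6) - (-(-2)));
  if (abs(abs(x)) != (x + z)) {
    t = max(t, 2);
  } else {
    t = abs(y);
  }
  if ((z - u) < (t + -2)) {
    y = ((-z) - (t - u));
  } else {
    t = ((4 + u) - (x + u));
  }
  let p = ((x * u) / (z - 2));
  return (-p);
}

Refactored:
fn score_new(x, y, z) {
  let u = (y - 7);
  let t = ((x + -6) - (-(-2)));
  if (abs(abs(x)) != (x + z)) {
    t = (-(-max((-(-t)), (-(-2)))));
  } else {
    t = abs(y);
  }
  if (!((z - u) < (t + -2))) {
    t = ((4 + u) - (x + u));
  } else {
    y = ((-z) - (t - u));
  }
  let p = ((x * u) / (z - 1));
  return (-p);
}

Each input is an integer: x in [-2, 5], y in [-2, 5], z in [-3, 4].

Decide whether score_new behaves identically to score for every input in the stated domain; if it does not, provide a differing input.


Run the pair on x=-2, y=-2, z=-3.
score: u becomes -9; next t becomes -10; next (abs(abs(x)) != (x + z)) evaluates to true; next t becomes 2; next ((z - u) < (t + -2)) evaluates to false; next t becomes 6; next p becomes -4; next final value 4
score_new: u becomes -9; next t becomes -10; next (abs(abs(x)) != (x + z)) evaluates to true; next t becomes 2; next (!((z - u) < (t + -2))) evaluates to true; next t becomes 6; next p becomes -5; next final value 5
4 and 5 differ, so these are not the same function on this domain.
verdict: not equivalent; witness: x=-2, y=-2, z=-3


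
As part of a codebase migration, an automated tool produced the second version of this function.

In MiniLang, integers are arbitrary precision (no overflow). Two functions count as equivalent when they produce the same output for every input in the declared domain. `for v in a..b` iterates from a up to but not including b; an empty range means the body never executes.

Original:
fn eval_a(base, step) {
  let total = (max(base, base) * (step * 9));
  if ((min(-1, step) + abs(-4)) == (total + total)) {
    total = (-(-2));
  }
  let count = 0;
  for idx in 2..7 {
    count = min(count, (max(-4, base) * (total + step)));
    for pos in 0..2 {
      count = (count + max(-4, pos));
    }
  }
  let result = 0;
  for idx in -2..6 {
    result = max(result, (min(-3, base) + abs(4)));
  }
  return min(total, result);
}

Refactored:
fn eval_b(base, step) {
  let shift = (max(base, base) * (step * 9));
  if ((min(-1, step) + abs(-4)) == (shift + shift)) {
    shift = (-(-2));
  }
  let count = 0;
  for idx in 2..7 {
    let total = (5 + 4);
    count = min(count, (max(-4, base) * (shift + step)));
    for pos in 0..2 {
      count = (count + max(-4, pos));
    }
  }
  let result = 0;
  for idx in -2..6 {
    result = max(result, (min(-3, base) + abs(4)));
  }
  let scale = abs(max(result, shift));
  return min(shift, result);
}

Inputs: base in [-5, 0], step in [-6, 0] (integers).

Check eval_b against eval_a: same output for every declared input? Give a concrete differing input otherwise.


Equivalent — the differences include constant usage differs, plus min/max/abs usage differs, plus local variable names differ, plus arithmetic usage differs, plus statement counts differ, yet no declared input distinguishes the two.
Tracing base=-4, step=0: eval_a: total becomes 0; next ((min(-1, step) + abs(-4)) == (total + total)) evaluates to false; next count becomes 0; next at idx=2:; next count becomes 0; next at pos=0:; next count becomes 0; next at pos=1:; next count becomes 1; next at idx=3:; next count becomes 0; next at pos=0:; next count becomes 0; next at pos=1:; next count becomes 1; next at idx=4:; next count becomes 0; next at pos=0:; next count becomes 0; next at pos=1:; next count becomes 1; next at idx=5:; next count becomes 0; next at pos=0:; next count becomes 0; next at pos=1:; next count becomes 1; next at idx=6:; next count becomes 0; next at pos=0:; next count becomes 0; next at pos=1:; next count becomes 1; next result becomes 0; next at idx=-2:; next result becomes 0; next at idx=-1:; next result becomes 0; next at idx=0:; next result becomes 0; next at idx=1:; next result becomes 0; next at idx=2:; next result becomes 0; next at idx=3:; next result becomes 0; next at idx=4:; next result becomes 0; next at idx=5:; next result becomes 0; next final value 0 | eval_b: shift becomes 0; next ((min(-1, step) + abs(-4)) == (shift + shift)) evaluates to false; next count becomes 0; next at idx=2:; next total becomes 9; next count becomes 0; next at pos=0:; next count becomes 0; next at pos=1:; next count becomes 1; next at idx=3:; next total becomes 9; next count becomes 0; next at pos=0:; next count becomes 0; next at pos=1:; next count becomes 1; next at idx=4:; next total becomes 9; next count becomes 0; next at pos=0:; next count becomes 0; next at pos=1:; next count becomes 1; next at idx=5:; next total becomes 9; next count becomes 0; next at pos=0:; next count becomes 0; next at pos=1:; next count becomes 1; next at idx=6:; next total becomes 9; next count becomes 0; next at pos=0:; next count becomes 0; next at pos=1:; next count becomes 1; next result becomes 0; next at idx=-2:; next result becomes 0; next at idx=-1:; next result becomes 0; next at idx=0:; next result becomes 0; next at idx=1:; next result becomes 0; next at idx=2:; next result becomes 0; next at idx=3:; next result becomes 0; next at idx=4:; next result becomes 0; next at idx=5:; next result becomes 0; next scale becomes 0; next final value 0 — matching result 0.
Sweeping the whole domain (42 inputs) finds no disagreement.
verdict: equivalent


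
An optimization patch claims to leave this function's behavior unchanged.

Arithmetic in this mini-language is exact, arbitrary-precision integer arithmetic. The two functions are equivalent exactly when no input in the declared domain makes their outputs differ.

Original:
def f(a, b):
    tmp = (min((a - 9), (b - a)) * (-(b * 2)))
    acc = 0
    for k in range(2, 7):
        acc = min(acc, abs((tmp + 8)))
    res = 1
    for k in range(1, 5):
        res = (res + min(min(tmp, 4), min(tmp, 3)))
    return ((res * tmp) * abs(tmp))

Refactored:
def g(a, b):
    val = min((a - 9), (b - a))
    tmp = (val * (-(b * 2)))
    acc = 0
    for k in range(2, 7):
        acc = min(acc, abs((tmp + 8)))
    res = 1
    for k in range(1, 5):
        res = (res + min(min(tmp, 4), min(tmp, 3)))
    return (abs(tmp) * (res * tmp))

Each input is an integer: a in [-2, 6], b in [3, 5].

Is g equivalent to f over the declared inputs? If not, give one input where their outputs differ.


Comparing the listings, the differences include: statement counts differ; and local variable names differ.
Spot check at a=5, b=3 — f: tmp := 24 | acc := 0 | iter k=2: | acc := 0 | iter k=3: | acc := 0 | iter k=4: | acc := 0 | iter k=5: | acc := 0 | iter k=6: | acc := 0 | res := 1 | iter k=1: | res := 4 | iter k=2: | res := 7 | iter k=3: | res := 10 | iter k=4: | res := 13 | result 7488. g: val := -4 | tmp := 24 | acc := 0 | iter k=2: | acc := 0 | iter k=3: | acc := 0 | iter k=4: | acc := 0 | iter k=5: | acc := 0 | iter k=6: | acc := 0 | res := 1 | iter k=1: | res := 4 | iter k=2: | res := 7 | iter k=3: | res := 10 | iter k=4: | res := 13 | result 7488. Both give 7488.
Every one of the 27 inputs gives matching results.
verdict: equivalent


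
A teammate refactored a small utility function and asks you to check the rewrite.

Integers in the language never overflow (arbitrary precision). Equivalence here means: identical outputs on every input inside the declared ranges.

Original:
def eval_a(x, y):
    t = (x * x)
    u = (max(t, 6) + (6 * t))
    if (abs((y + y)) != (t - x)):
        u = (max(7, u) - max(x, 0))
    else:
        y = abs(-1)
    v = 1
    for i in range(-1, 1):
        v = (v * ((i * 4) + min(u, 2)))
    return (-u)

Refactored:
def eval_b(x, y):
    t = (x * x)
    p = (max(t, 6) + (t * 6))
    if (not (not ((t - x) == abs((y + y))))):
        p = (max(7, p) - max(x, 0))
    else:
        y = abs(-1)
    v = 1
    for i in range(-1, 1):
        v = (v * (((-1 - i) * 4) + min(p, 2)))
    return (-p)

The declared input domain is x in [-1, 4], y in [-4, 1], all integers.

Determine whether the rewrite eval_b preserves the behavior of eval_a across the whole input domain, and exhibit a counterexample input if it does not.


Try x=0, y=-4.
eval_a: t = 0; u = 6; (abs((y + y)) != (t - x)) -> true; u = 7; v = 1; [i=-1]; v = -2; [i=0]; v = -4; return -7
eval_b: t = 0; p = 6; (not (not ((t - x) == abs((y + y))))) -> false; y = 1; v = 1; [i=-1]; v = 2; [i=0]; v = -4; return -6
-7 != -6, so the rewrite changes behavior.
verdict: not equivalent; witness: x=0, y=-4


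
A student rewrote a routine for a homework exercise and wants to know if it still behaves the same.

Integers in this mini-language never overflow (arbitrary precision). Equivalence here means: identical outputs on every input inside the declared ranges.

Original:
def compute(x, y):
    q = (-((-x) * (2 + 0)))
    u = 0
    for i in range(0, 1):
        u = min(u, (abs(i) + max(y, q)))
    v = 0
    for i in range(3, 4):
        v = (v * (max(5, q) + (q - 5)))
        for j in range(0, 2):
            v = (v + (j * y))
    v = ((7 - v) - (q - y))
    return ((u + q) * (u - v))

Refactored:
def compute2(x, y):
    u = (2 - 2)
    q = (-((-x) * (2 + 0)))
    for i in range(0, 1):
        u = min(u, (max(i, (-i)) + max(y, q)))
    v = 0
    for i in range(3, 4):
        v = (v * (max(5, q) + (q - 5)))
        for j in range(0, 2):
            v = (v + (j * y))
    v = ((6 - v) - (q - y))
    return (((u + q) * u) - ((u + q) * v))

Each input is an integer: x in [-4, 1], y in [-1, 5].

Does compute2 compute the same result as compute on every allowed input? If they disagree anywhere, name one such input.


At x=-4, y=-1: compute gives 144, compute2 gives 135.
verdict: not equivalent; witness: x=-4, y=-1


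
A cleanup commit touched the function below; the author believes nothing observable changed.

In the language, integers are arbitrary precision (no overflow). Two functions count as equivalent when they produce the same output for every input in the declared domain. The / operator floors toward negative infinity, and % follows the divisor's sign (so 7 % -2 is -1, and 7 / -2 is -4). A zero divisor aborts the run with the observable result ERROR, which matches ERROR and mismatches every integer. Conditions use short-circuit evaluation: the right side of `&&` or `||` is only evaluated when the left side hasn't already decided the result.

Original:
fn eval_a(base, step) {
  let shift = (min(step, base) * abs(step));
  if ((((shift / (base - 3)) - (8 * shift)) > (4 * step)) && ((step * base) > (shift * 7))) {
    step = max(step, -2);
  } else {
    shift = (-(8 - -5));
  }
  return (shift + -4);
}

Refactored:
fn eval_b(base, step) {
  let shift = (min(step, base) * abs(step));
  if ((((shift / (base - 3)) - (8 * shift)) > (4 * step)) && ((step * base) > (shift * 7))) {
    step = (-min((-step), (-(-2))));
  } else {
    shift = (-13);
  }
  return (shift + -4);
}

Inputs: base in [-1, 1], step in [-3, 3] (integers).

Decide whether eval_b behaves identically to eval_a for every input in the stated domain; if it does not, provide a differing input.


The two versions differ — the changes include arithmetic usage differs; constant usage differs; min/max/abs usage differs.
Spot check at base=-1, step=2 — eval_a: shift becomes -2; next ((((shift / (base - 3)) - (8 * shift)) > (4 * step)) && ((step * base) > (shift * 7))) evaluates to true; next step becomes 2; next final value -6. eval_b: shift becomes -2; next ((((shift / (base - 3)) - (8 * shift)) > (4 * step)) && ((step * base) > (shift * 7))) evaluates to true; next step becomes 2; next final value -6. Both give -6.
Sweeping the whole domain (21 inputs) finds no disagreement.
verdict: equivalent


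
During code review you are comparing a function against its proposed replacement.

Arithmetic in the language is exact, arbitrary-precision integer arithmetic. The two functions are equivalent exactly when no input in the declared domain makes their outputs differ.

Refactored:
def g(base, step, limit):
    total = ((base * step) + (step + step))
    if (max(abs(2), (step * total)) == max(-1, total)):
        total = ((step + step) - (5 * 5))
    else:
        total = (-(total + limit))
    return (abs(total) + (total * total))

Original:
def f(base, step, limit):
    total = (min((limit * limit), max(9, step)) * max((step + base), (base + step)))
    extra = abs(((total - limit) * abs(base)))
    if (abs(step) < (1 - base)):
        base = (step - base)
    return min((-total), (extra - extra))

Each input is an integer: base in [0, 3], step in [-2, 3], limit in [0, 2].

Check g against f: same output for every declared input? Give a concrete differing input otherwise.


base=0, step=-2, limit=0 yields 0 from f but 20 from g.
verdict: not equivalent; witness: base=0, step=-2, limit=0


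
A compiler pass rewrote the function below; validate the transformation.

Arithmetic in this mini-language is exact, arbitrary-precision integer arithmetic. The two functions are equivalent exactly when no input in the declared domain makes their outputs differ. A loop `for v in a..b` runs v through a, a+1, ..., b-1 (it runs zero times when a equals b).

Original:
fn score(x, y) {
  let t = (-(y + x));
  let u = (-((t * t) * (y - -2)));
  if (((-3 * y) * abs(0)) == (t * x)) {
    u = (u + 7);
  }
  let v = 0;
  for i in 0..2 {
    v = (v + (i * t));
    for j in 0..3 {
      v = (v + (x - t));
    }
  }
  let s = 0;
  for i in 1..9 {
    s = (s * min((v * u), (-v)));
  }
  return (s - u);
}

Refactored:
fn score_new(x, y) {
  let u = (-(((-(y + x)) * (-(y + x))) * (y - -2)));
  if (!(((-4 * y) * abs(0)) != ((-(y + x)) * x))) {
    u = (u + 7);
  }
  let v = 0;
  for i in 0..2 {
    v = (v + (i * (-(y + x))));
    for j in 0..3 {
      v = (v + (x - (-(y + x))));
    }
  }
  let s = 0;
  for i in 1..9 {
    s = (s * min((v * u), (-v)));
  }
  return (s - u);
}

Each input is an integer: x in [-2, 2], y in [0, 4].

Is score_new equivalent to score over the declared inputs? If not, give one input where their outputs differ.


The one real change (`-3` became `-4`) has no effect anywhere in the declared ranges.
Tracing x=-2, y=3: score: t=-1, then u=-5, then (((-3 * y) * abs(0)) == (t * x)) is false, then v=0, then (i=0), then v=0, then (j=0), then v=-1, then (j=1), then v=-2, then (j=2), then v=-3, then (i=1), then v=-4, then (j=0), then v=-5, then (j=1), then v=-6, then (j=2), then v=-7, then s=0, then (i=1), then s=0, then (i=2), then s=0, then (i=3), then s=0, then (i=4), then s=0, then (i=5), then s=0, then (i=6), then s=0, then (i=7), then s=0, then (i=8), then s=0, then returns 5 | score_new: u=-5, then (!(((-4 * y) * abs(0)) != ((-(y + x)) * x))) is false, then v=0, then (i=0), then v=0, then (j=0), then v=-1, then (j=1), then v=-2, then (j=2), then v=-3, then (i=1), then v=-4, then (j=0), then v=-5, then (j=1), then v=-6, then (j=2), then v=-7, then s=0, then (i=1), then s=0, then (i=2), then s=0, then (i=3), then s=0, then (i=4), then s=0, then (i=5), then s=0, then (i=6), then s=0, then (i=7), then s=0, then (i=8), then s=0, then returns 5 — matching result 5.
Across all 25 domain points the two functions coincide.
verdict: equivalent


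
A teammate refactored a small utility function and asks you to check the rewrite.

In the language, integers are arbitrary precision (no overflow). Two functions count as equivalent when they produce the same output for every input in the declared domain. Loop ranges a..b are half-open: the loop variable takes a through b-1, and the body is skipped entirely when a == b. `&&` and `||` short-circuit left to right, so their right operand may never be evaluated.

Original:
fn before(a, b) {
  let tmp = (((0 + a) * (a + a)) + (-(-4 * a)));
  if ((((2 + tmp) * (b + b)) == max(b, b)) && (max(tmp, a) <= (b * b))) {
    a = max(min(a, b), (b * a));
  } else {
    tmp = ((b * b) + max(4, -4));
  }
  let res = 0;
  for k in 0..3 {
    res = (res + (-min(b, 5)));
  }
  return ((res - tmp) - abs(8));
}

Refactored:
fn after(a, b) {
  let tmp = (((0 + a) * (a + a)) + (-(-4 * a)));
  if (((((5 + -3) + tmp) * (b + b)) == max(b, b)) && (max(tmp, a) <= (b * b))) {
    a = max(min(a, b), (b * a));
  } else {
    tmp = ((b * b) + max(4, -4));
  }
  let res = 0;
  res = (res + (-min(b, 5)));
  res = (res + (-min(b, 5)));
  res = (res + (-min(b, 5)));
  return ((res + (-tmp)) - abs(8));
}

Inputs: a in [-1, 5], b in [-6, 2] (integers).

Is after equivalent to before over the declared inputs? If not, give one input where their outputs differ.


Behavior is preserved: although constant usage differs, and statement counts differ, and loop structure differs, and local variable names differ, and min/max/abs usage differs, and arithmetic usage differs, the outputs never diverge.
As a probe, take a=-1, b=-3: before runs tmp = -2; ((((2 + tmp) * (b + b)) == max(b, b)) && (max(tmp, a) <= (b * b))) -> false; tmp = 13; res = 0; [k=0]; res = 3; [k=1]; res = 6; [k=2]; res = 9; return -12; after runs tmp = -2; (((((5 + -3) + tmp) * (b + b)) == max(b, b)) && (max(tmp, a) <= (b * b))) -> false; tmp = 13; res = 0; res = 3; res = 6; res = 9; return -12; both end at -12.
An exhaustive pass over the 63 declared inputs shows identical outputs.
verdict: equivalent


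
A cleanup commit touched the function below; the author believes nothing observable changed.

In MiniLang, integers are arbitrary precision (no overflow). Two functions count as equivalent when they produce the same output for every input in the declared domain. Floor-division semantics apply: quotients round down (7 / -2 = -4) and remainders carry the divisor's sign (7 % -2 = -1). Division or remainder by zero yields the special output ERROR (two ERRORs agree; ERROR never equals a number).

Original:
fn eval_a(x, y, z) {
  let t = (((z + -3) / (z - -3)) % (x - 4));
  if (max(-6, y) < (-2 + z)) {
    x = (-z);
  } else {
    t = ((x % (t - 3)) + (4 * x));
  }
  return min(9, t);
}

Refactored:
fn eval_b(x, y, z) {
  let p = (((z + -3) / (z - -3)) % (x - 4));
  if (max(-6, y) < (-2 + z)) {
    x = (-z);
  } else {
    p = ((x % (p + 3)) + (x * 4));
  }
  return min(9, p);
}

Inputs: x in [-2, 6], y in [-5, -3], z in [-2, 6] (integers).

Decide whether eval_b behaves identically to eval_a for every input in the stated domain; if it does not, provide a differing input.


Not equivalent: x=-2, y=-4, z=-2 separates them (-10 vs -8).
eval_a: t := -5 | (max(-6, y) < (-2 + z)): false | t := -10 | result -10
eval_b: p := -5 | (max(-6, y) < (-2 + z)): false | p := -8 | result -8
verdict: not equivalent; witness: x=-2, y=-4, z=-2


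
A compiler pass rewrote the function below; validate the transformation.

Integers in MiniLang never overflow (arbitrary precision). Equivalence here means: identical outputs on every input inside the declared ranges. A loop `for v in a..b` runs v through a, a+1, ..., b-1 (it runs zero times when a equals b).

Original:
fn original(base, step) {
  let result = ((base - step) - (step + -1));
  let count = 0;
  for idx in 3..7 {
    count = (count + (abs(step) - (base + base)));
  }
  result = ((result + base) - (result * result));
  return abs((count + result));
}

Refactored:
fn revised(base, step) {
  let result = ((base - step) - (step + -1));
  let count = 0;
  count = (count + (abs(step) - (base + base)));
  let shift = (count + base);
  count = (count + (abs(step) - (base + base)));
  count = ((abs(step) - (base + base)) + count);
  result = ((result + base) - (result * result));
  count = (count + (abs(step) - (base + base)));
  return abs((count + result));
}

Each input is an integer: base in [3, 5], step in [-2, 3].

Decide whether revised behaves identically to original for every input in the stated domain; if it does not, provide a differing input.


The two are interchangeable: loop structure differs, and local variable names differ, and arithmetic usage differs, and statement counts differ, and min/max/abs usage differs, and every declared input agrees.
As a probe, take base=3, step=2: original runs result := 0 | count := 0 | iter idx=3: | count := -4 | iter idx=4: | count := -8 | iter idx=5: | count := -12 | iter idx=6: | count := -16 | result := 3 | result 13; revised runs result := 0 | count := 0 | count := -4 | shift := -1 | count := -8 | count := -12 | result := 3 | count := -16 | result 13; both end at 13.
An exhaustive pass over the 18 declared inputs shows identical outputs.
verdict: equivalent


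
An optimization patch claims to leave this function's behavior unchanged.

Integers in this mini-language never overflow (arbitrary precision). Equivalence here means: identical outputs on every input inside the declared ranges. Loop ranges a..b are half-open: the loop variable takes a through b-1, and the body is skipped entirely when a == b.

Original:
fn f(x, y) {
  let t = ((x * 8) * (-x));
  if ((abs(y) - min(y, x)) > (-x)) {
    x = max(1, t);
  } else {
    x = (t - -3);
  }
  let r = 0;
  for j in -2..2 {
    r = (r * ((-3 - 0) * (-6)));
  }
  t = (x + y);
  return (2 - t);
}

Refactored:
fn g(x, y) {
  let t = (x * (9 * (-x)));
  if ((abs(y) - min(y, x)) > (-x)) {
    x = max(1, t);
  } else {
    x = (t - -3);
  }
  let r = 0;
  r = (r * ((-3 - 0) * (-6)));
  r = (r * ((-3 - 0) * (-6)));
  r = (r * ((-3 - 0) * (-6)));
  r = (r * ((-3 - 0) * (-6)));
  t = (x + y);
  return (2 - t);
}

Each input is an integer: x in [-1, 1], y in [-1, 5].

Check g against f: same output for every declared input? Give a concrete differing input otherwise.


These are not equivalent — on x=-1, y=0 the outputs split (7 vs 8).
f: t := -8 | ((abs(y) - min(y, x)) > (-x)): false | x := -5 | r := 0 | iter j=-2: | r := 0 | iter j=-1: | r := 0 | iter j=0: | r := 0 | iter j=1: | r := 0 | t := -5 | result 7
g: t := -9 | ((abs(y) - min(y, x)) > (-x)): false | x := -6 | r := 0 | r := 0 | r := 0 | r := 0 | r := 0 | t := -6 | result 8
verdict: not equivalent; witness: x=-1, y=0


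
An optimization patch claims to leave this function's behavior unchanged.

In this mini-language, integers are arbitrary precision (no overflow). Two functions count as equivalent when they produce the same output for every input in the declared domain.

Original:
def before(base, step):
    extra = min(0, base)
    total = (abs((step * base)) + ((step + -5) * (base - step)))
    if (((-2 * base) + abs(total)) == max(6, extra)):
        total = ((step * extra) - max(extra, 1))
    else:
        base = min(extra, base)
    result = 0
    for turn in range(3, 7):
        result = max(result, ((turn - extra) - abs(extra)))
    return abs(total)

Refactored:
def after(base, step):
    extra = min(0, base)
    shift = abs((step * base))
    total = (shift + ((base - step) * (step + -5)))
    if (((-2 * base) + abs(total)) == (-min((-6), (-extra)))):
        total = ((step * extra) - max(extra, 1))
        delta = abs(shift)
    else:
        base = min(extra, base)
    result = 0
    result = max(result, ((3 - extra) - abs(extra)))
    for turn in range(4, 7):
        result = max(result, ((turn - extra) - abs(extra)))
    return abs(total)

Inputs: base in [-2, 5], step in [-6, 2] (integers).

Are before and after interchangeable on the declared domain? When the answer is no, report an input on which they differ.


Reading the diff, among the changes: arithmetic usage differs, and min/max/abs usage differs, and statement counts differ, and constant usage differs, and loop structure differs, and local variable names differ.
As a probe, take base=3, step=-2: before runs extra = 0; total = -29; (((-2 * base) + abs(total)) == max(6, extra)) -> false; base = 0; result = 0; [turn=3]; result = 3; [turn=4]; result = 4; [turn=5]; result = 5; [turn=6]; result = 6; return 29; after runs extra = 0; shift = 6; total = -29; (((-2 * base) + abs(total)) == (-min((-6), (-extra)))) -> false; base = 0; result = 0; result = 3; [turn=4]; result = 4; [turn=5]; result = 5; [turn=6]; result = 6; return 29; both end at 29.
Across all 72 domain points the two functions coincide.
verdict: equivalent


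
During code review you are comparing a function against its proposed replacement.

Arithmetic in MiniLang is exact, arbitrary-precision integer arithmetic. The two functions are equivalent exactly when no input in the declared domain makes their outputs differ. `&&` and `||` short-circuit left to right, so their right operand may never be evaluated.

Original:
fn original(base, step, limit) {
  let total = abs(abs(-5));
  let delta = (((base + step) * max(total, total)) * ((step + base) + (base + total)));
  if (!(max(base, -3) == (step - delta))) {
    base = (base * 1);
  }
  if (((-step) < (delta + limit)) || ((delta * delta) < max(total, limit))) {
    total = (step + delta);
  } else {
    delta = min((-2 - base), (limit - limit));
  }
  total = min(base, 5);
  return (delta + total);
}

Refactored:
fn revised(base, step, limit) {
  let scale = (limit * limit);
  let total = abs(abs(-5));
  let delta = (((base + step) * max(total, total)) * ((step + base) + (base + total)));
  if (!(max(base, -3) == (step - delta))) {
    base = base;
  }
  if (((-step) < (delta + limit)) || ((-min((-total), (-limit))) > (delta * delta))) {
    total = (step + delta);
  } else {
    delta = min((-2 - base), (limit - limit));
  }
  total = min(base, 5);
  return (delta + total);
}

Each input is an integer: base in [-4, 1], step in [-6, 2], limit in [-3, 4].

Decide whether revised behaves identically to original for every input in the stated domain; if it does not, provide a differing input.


Changes here: comparison usage differs, and constant usage differs, and statement counts differ, and min/max/abs usage differs, and local variable names differ; the full 432-point sweep finds no disagreement.
verdict: equivalent


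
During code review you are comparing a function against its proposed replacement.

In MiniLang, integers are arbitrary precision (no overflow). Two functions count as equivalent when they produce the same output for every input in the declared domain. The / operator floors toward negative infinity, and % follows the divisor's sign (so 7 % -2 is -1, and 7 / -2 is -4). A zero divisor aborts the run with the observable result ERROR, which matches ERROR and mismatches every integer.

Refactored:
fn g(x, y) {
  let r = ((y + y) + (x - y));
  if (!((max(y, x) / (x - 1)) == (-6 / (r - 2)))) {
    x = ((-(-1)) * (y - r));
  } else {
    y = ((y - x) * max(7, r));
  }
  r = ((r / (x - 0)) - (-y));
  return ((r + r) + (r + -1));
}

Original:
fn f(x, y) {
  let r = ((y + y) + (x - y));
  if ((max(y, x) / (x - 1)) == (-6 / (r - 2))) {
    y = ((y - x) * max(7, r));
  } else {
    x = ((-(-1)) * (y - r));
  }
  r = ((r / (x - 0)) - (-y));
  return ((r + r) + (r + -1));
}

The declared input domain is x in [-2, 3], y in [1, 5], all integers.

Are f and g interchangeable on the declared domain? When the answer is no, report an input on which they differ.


Changes here: boolean connective usage differs; the full 30-point sweep finds no disagreement.
verdict: equivalent


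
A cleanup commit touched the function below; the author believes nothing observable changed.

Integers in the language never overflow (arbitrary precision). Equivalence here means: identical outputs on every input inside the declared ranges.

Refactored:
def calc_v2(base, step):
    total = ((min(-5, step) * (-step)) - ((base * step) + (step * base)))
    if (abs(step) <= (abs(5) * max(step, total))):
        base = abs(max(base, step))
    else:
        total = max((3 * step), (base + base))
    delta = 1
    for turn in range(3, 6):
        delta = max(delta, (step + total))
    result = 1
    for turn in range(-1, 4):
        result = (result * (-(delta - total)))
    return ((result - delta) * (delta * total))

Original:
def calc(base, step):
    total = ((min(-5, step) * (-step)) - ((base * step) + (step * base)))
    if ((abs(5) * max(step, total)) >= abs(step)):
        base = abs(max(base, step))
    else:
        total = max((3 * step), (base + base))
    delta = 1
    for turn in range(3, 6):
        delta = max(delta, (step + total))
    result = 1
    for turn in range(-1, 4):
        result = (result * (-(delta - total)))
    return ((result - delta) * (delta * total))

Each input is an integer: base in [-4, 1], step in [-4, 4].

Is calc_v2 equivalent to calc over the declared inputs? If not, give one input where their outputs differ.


The two versions differ — the changes include comparison usage differs.
As a probe, take base=-2, step=4: calc runs total := 36 | ((abs(5) * max(step, total)) >= abs(step)): true | base := 4 | delta := 1 | iter turn=3: | delta := 40 | iter turn=4: | delta := 40 | iter turn=5: | delta := 40 | result := 1 | iter turn=-1: | result := -4 | iter turn=0: | result := 16 | iter turn=1: | result := -64 | iter turn=2: | result := 256 | iter turn=3: | result := -1024 | result -1532160; calc_v2 runs total := 36 | (abs(step) <= (abs(5) * max(step, total))): true | base := 4 | delta := 1 | iter turn=3: | delta := 40 | iter turn=4: | delta := 40 | iter turn=5: | delta := 40 | result := 1 | iter turn=-1: | result := -4 | iter turn=0: | result := 16 | iter turn=1: | result := -64 | iter turn=2: | result := 256 | iter turn=3: | result := -1024 | result -1532160; both end at -1532160.
Sweeping the whole domain (54 inputs) finds no disagreement.
verdict: equivalent


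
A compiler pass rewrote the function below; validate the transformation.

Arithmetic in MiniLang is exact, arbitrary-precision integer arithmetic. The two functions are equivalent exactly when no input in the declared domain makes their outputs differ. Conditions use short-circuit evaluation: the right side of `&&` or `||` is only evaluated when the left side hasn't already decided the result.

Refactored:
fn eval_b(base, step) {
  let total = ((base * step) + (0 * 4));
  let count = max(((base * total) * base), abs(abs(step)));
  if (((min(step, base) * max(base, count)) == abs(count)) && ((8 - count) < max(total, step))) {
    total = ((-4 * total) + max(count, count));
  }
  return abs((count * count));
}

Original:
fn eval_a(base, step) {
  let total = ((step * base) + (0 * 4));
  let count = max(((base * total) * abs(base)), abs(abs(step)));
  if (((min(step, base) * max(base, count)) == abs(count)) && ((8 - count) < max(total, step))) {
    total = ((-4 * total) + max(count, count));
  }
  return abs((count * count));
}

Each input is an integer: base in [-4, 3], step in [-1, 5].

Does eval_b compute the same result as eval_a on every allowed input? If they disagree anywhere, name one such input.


Run the pair on base=-4, step=-1.
eval_a: total = 4; count = 1; (((min(step, base) * max(base, count)) == abs(count)) && ((8 - count) < max(total, step))) -> false; return 1
eval_b: total = 4; count = 64; (((min(step, base) * max(base, count)) == abs(count)) && ((8 - count) < max(total, step))) -> false; return 4096
1 against 4096: the behavior changed.
verdict: not equivalent; witness: base=-4, step=-1


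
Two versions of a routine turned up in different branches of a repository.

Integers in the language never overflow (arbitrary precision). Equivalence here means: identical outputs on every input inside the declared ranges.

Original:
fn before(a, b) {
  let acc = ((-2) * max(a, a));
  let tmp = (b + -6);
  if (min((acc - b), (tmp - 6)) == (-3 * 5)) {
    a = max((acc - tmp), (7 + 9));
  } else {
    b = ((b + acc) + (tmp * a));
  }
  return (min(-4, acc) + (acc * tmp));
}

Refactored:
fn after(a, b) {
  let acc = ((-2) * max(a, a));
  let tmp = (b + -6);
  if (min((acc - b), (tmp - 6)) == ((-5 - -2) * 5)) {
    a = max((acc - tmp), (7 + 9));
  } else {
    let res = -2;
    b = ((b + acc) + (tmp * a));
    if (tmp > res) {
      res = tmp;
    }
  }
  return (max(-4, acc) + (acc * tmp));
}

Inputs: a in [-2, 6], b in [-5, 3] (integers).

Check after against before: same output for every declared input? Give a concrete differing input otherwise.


Evaluate both at a=-2, b=-5.
before: acc=4, then tmp=-11, then (min((acc - b), (tmp - 6)) == (-3 * 5)) is false, then b=21, then returns -48
after: acc=4, then tmp=-11, then (min((acc - b), (tmp - 6)) == ((-5 - -2) * 5)) is false, then res=-2, then b=21, then (tmp > res) is false, then returns -40
-48 against -40: the behavior changed.
verdict: not equivalent; witness: a=-2, b=-5


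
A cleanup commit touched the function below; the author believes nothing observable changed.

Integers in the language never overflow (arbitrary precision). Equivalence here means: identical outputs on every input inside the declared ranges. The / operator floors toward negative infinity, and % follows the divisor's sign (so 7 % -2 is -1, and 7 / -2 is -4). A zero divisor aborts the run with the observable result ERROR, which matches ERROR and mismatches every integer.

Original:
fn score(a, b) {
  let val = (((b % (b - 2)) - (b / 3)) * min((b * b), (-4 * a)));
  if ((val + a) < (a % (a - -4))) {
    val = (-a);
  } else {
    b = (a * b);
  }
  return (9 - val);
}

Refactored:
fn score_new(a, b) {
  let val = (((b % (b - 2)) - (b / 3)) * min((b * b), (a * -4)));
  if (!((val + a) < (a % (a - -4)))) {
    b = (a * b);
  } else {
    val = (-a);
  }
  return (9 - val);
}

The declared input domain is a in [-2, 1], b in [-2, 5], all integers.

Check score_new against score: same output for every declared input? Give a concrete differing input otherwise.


Behavior is preserved: although boolean connective usage differs, the outputs never diverge.
Spot check at a=0, b=-2 — score: val=0, then ((val + a) < (a % (a - -4))) is false, then b=0, then returns 9. score_new: val=0, then (!((val + a) < (a % (a - -4)))) is true, then b=0, then returns 9. Both give 9.
An exhaustive pass over the 32 declared inputs shows identical outputs.
verdict: equivalent


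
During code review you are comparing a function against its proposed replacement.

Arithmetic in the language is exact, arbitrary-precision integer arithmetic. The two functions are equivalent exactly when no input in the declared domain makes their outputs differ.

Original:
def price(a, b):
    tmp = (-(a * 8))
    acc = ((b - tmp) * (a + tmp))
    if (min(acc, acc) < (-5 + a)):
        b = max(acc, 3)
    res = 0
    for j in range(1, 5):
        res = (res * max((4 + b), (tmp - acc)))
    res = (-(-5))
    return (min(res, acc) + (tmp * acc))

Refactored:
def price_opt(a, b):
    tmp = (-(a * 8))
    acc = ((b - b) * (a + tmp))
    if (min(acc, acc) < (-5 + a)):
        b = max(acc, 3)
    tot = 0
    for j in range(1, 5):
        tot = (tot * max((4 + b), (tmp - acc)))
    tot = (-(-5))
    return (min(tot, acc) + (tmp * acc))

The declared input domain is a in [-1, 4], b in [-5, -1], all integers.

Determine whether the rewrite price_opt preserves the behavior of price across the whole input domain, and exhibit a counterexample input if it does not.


Not equivalent: a=-1, b=-5 separates them (-819 vs 0).
price: tmp becomes 8; next acc becomes -91; next (min(acc, acc) < (-5 + a)) evaluates to true; next b becomes 3; next res becomes 0; next at j=1:; next res becomes 0; next at j=2:; next res becomes 0; next at j=3:; next res becomes 0; next at j=4:; next res becomes 0; next res becomes 5; next final value -819
price_opt: tmp becomes 8; next acc becomes 0; next (min(acc, acc) < (-5 + a)) evaluates to false; next tot becomes 0; next at j=1:; next tot becomes 0; next at j=2:; next tot becomes 0; next at j=3:; next tot becomes 0; next at j=4:; next tot becomes 0; next tot becomes 5; next final value 0
verdict: not equivalent; witness: a=-1, b=-5


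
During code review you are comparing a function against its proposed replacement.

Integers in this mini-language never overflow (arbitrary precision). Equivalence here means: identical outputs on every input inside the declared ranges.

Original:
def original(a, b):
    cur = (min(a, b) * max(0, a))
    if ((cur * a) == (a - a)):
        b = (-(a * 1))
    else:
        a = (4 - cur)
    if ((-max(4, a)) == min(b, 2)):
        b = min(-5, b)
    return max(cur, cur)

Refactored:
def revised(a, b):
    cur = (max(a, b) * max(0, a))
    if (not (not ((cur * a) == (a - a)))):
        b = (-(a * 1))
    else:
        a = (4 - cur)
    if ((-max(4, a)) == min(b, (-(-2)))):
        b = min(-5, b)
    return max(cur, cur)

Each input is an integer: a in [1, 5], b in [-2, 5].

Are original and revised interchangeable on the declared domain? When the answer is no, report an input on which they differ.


Evaluate both at a=1, b=-2.
original: cur := -2 | ((cur * a) == (a - a)): false | a := 6 | ((-max(4, a)) == min(b, 2)): false | result -2
revised: cur := 1 | (not (not ((cur * a) == (a - a)))): false | a := 3 | ((-max(4, a)) == min(b, (-(-2)))): false | result 1
-2 != 1, so the rewrite changes behavior.
verdict: not equivalent; witness: a=1, b=-2
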